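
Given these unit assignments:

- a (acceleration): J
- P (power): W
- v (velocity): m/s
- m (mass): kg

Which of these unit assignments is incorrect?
a

The variable a (acceleration) should have units m/s², not J.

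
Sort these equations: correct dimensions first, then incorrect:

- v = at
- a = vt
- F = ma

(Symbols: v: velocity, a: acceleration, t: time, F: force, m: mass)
Dimensionally correct: v = at, F = ma
Dimensionally incorrect: a = vt
Ordered (correct first, then incorrect): v = at, F = ma, a = vt

- v = at: LHS [L T^-1], RHS [L T^-1] → correct ✓
- a = vt: LHS [L T^-2], RHS [L] → incorrect ✗
- F = ma: LHS [L M T^-2], RHS [L M T^-2] → correct ✓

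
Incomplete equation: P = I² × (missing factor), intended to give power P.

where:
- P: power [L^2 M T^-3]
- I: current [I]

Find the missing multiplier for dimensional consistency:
R (resistance), dimensions [I^-2 L^2 M T^-3]

P has dimensions [L^2 M T^-3] and I² has dimensions [I^2].
The missing factor must have dimensions [L^2 M T^-3] / [I^2] = [I^-2 L^2 M T^-3], i.e. resistance (R).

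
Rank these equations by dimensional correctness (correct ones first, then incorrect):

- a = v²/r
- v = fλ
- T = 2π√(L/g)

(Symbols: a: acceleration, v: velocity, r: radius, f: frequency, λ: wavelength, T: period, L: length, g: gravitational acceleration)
Dimensionally correct: a = v²/r, v = fλ, T = 2π√(L/g)
Dimensionally incorrect: none
Ordered (correct first, then incorrect): a = v²/r, v = fλ, T = 2π√(L/g)

- a = v²/r: LHS [L T^-2], RHS [L T^-2] → correct ✓
- v = fλ: LHS [L T^-1], RHS [L T^-1] → correct ✓
- T = 2π√(L/g): LHS [T], RHS [T] → correct ✓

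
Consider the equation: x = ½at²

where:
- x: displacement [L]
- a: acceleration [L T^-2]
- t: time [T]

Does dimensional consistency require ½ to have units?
No

x has dimensions [L] and at² already has dimensions [L], so the equation balances without ½ contributing any dimensions. ½ is a pure (dimensionless) number; changing or removing it would not affect dimensional consistency.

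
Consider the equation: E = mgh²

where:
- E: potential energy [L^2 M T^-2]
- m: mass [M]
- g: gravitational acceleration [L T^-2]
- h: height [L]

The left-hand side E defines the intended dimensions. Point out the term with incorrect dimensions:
The right-hand side term mgh²

E has dimensions [L^2 M T^-2], but mgh² has dimensions [L^3 M T^-2], so the term mgh² is dimensionally wrong for E.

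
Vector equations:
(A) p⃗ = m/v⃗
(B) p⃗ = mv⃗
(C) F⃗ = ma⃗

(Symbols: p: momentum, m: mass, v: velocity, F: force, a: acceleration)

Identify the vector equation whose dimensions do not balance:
(A) p⃗ = m/v⃗

(A) p⃗ = m/v⃗: LHS [L M T^-1], RHS [L^-1 M T] ✗ — momentum is mass times velocity; should be mv⃗ (and division by a vector is undefined)
(B) p⃗ = mv⃗: LHS [L M T^-1], RHS [L M T^-1] ✓ — mass (scalar) times velocity (vector)
(C) F⃗ = ma⃗: LHS [L M T^-2], RHS [L M T^-2] ✓ — Force and acceleration are vectors, mass is a scalar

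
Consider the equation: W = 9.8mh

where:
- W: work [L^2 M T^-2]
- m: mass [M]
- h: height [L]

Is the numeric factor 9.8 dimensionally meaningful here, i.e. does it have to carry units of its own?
Yes

W has dimensions [L^2 M T^-2], while mh alone has dimensions [L M]. For the equation to balance, the factor 9.8 must carry dimensions [L T^-2] — it is a dimensional constant (a numerical value of a physical quantity with its units suppressed), not a pure number.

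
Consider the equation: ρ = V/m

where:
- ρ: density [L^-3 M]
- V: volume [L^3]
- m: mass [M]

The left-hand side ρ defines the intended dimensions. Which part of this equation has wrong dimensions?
The right-hand side term V/m

ρ has dimensions [L^-3 M], but V/m has dimensions [L^3 M^-1], so the term V/m is dimensionally wrong for ρ.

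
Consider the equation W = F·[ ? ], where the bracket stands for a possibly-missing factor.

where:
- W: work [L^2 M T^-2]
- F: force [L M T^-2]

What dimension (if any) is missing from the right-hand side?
[L] — length (e.g. a distance d)

W has dimensions [L^2 M T^-2]; F has dimensions [L M T^-2].
The bracketed factor must supply [L^2 M T^-2] / [L M T^-2] = [L].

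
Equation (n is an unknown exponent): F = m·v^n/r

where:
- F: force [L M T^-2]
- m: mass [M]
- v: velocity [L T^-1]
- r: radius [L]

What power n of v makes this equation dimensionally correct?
n = 2

F has dimensions [L M T^-2]; v has dimensions [L T^-1].
The rest of the RHS has dimensions [L^-1 M], so v^n must supply [L^2 T^-2].
With n = 2: m·v^2/r has dimensions [L M T^-2], matching the LHS ✓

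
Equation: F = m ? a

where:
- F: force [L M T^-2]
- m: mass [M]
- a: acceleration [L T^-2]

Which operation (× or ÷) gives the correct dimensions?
multiplication (×): F = m × a

F [L M T^-2]; m [M]; a [L T^-2].
m × a → [L M T^-2] ✓
m ÷ a → [L^-1 M T^2] ✗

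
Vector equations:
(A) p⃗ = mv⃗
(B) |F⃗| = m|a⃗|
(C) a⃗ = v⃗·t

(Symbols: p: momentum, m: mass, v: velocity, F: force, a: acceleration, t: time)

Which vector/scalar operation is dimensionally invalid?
(C) a⃗ = v⃗·t

(A) p⃗ = mv⃗: LHS [L M T^-1], RHS [L M T^-1] ✓ — mass (scalar) times velocity (vector)
(B) |F⃗| = m|a⃗|: LHS [L M T^-2], RHS [L M T^-2] ✓ — magnitudes of vectors are scalars
(C) a⃗ = v⃗·t: LHS [L T^-2], RHS [L] ✗ — acceleration is velocity per time; should be v⃗/t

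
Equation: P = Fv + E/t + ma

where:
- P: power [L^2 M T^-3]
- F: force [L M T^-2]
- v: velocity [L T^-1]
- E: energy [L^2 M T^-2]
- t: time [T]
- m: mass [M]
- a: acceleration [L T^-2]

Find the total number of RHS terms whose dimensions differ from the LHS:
1

LHS P: [L^2 M T^-3]
- Fv: [L^2 M T^-3] ✓
- E/t: [L^2 M T^-3] ✓
- ma: [L M T^-2] ✗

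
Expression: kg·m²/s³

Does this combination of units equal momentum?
No

The expression kg·m²/s³ has dimensions [L^2 M T^-3], but momentum has dimensions [L M T^-1].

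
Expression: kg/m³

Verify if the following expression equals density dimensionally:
Yes

The expression kg/m³ has dimensions [L^-3 M], which is exactly density [L^-3 M].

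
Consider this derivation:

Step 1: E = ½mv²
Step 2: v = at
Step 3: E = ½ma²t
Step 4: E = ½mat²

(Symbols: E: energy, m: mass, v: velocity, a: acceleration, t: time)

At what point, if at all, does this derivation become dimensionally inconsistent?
Step 3

Step 1: E = ½mv² → LHS [L^2 M T^-2], RHS [L^2 M T^-2] ✓
Step 2: v = at → LHS [L T^-1], RHS [L T^-1] ✓
Step 3: E = ½ma²t → LHS [L^2 M T^-2], RHS [L^2 M T^-3] ✗

The first dimensional inconsistency appears in step 3: E = ½ma²t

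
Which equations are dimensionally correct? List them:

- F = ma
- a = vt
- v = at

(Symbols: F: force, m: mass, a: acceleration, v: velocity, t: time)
Dimensionally correct: F = ma, v = at
Dimensionally incorrect: a = vt
Ordered (correct first, then incorrect): F = ma, v = at, a = vt

- F = ma: LHS [L M T^-2], RHS [L M T^-2] → correct ✓
- a = vt: LHS [L T^-2], RHS [L] → incorrect ✗
- v = at: LHS [L T^-1], RHS [L T^-1] → correct ✓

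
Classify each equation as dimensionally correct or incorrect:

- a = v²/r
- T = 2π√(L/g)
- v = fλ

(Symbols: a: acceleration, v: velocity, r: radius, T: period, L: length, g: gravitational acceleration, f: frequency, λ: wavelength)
Dimensionally correct: a = v²/r, T = 2π√(L/g), v = fλ
Dimensionally incorrect: none
Ordered (correct first, then incorrect): a = v²/r, T = 2π√(L/g), v = fλ

- a = v²/r: LHS [L T^-2], RHS [L T^-2] → correct ✓
- T = 2π√(L/g): LHS [T], RHS [T] → correct ✓
- v = fλ: LHS [L T^-1], RHS [L T^-1] → correct ✓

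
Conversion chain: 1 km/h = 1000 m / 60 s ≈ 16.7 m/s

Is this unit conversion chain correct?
The chain is incorrect (it contains an error).

Incorrect: 1 h = 3600 s, not 60 s (1 km/h ≈ 0.278 m/s)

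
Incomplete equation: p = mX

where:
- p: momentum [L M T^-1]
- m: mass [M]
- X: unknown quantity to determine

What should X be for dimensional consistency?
X = v (velocity), dimensions [L T^-1]

p has dimensions [L M T^-1]; the rest of the RHS (m) has dimensions [M].
So X must have dimensions [L T^-1] — X = v (velocity).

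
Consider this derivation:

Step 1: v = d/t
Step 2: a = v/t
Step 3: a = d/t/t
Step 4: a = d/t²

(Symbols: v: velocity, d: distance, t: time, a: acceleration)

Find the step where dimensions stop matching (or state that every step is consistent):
No step introduces an error — all steps are dimensionally consistent.

Step 1: v = d/t → LHS [L T^-1], RHS [L T^-1] ✓
Step 2: a = v/t → LHS [L T^-2], RHS [L T^-2] ✓
Step 3: a = d/t/t → LHS [L T^-2], RHS [L T^-2] ✓
Step 4: a = d/t² → LHS [L T^-2], RHS [L T^-2] ✓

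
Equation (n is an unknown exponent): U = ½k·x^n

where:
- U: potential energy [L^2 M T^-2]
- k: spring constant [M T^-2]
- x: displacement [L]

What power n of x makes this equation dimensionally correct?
n = 2

U has dimensions [L^2 M T^-2]; x has dimensions [L].
The rest of the RHS has dimensions [M T^-2], so x^n must supply [L^2].
With n = 2: ½k·x^2 has dimensions [L^2 M T^-2], matching the LHS ✓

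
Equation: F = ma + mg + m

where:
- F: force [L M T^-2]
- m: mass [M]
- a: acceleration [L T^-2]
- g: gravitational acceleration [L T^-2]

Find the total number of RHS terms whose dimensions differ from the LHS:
1

LHS F: [L M T^-2]
- ma: [L M T^-2] ✓
- mg: [L M T^-2] ✓
- m: [M] ✗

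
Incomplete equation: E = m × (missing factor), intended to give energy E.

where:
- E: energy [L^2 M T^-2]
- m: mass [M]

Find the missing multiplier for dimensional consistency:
v² (velocity squared), dimensions [L^2 T^-2]

E has dimensions [L^2 M T^-2] and m has dimensions [M].
The missing factor must have dimensions [L^2 M T^-2] / [M] = [L^2 T^-2], i.e. velocity squared (v²).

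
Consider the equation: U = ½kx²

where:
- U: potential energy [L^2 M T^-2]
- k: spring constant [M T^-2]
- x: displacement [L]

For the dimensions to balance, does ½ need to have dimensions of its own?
No

U has dimensions [L^2 M T^-2] and kx² already has dimensions [L^2 M T^-2], so the equation balances without ½ contributing any dimensions. ½ is a pure (dimensionless) number; changing or removing it would not affect dimensional consistency.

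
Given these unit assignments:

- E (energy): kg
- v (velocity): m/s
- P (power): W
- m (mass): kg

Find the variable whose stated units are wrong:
E

The variable E (energy) should have units J, not kg.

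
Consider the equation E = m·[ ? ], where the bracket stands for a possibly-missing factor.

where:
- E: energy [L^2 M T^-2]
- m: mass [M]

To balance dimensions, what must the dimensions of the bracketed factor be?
[L^2 T^-2] — velocity squared (e.g. v²)

E has dimensions [L^2 M T^-2]; m has dimensions [M].
The bracketed factor must supply [L^2 M T^-2] / [M] = [L^2 T^-2].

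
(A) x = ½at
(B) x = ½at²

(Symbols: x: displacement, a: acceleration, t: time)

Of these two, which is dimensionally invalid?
(A)

(A) x = ½at: LHS [L], RHS [L T^-1] ✗
(B) x = ½at²: LHS [L], RHS [L] ✓

Expression (A) x = ½at is dimensionally incorrect.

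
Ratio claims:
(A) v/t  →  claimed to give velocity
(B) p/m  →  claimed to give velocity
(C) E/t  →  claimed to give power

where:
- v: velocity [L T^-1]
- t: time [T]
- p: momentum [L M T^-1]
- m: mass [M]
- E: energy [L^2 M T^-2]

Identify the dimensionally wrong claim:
(A) v/t does not give velocity

(A) v/t: [L T^-2] ≠ velocity [L T^-1] ✗
(B) p/m: [L T^-1] = velocity [L T^-1] ✓
(C) E/t: [L^2 M T^-3] = power [L^2 M T^-3] ✓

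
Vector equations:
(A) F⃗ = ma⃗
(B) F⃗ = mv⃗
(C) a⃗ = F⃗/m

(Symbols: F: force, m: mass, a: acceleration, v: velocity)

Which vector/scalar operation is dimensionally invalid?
(B) F⃗ = mv⃗

(A) F⃗ = ma⃗: LHS [L M T^-2], RHS [L M T^-2] ✓ — Force and acceleration are vectors, mass is a scalar
(B) F⃗ = mv⃗: LHS [L M T^-2], RHS [L M T^-1] ✗ — mass times velocity is momentum, not force; should be ma⃗
(C) a⃗ = F⃗/m: LHS [L T^-2], RHS [L T^-2] ✓ — force (vector) divided by mass (scalar)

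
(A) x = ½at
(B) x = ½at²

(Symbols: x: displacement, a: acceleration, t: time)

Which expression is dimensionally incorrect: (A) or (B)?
(A)

(A) x = ½at: LHS [L], RHS [L T^-1] ✗
(B) x = ½at²: LHS [L], RHS [L] ✓

Expression (A) x = ½at is dimensionally incorrect.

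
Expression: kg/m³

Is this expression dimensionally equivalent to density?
Yes

The expression kg/m³ has dimensions [L^-3 M], which is exactly density [L^-3 M].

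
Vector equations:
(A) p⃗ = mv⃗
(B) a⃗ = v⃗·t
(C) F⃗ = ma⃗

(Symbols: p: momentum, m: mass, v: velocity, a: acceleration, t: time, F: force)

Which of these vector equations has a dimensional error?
(B) a⃗ = v⃗·t

(A) p⃗ = mv⃗: LHS [L M T^-1], RHS [L M T^-1] ✓ — mass (scalar) times velocity (vector)
(B) a⃗ = v⃗·t: LHS [L T^-2], RHS [L] ✗ — acceleration is velocity per time; should be v⃗/t
(C) F⃗ = ma⃗: LHS [L M T^-2], RHS [L M T^-2] ✓ — Force and acceleration are vectors, mass is a scalar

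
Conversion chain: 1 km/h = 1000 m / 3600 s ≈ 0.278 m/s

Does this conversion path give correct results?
The chain is correct (no errors).

Correct: 1 km = 1000 m, 1 h = 3600 s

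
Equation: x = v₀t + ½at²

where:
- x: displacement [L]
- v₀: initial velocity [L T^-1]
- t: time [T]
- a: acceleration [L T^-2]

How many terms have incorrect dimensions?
0

LHS x: [L]
- v₀t: [L] ✓
- ½at²: [L] ✓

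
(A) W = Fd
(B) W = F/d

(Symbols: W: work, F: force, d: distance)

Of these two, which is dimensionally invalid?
(B)

(A) W = Fd: LHS [L^2 M T^-2], RHS [L^2 M T^-2] ✓
(B) W = F/d: LHS [L^2 M T^-2], RHS [M T^-2] ✗

Expression (B) W = F/d is dimensionally incorrect.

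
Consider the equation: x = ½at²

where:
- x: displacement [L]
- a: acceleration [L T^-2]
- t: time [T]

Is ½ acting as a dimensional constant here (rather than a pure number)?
No

x has dimensions [L] and at² already has dimensions [L], so the equation balances without ½ contributing any dimensions. ½ is a pure (dimensionless) number; changing or removing it would not affect dimensional consistency.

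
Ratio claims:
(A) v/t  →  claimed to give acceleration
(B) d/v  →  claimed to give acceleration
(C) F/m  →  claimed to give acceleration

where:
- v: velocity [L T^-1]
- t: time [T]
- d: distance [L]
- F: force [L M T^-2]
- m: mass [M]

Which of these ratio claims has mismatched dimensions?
(B) d/v does not give acceleration

(A) v/t: [L T^-2] = acceleration [L T^-2] ✓
(B) d/v: [T] ≠ acceleration [L T^-2] ✗
(C) F/m: [L T^-2] = acceleration [L T^-2] ✓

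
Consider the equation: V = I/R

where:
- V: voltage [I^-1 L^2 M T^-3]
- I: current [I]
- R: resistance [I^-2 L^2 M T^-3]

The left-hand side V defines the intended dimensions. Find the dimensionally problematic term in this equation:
The right-hand side term I/R

V has dimensions [I^-1 L^2 M T^-3], but I/R has dimensions [I^3 L^-2 M^-1 T^3], so the term I/R is dimensionally wrong for V.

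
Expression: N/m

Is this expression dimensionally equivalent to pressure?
No

The expression N/m has dimensions [M T^-2], but pressure has dimensions [L^-1 M T^-2].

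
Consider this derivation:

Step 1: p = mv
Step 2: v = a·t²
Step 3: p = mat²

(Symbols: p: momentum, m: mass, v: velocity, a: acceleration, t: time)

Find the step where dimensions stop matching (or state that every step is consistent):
Step 2

Step 1: p = mv → LHS [L M T^-1], RHS [L M T^-1] ✓
Step 2: v = a·t² → LHS [L T^-1], RHS [L] ✗

The first dimensional inconsistency appears in step 2: v = a·t²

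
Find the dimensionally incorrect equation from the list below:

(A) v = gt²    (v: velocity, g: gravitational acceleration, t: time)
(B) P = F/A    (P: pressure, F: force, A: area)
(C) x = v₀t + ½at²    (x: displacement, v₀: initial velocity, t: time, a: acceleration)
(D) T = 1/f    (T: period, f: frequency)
(A) v = gt²

The equation (A) v = gt² is dimensionally incorrect.

LHS (v): [L T^-1]
RHS (gt²): [L] ✗

The dimensions do not match. The other three equations balance.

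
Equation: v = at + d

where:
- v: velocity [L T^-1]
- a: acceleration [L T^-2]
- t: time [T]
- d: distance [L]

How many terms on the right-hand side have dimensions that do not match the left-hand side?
1

LHS v: [L T^-1]
- at: [L T^-1] ✓
- d: [L] ✗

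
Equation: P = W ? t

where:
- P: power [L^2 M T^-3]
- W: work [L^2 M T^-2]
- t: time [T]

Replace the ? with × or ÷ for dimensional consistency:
division (÷): P = W ÷ t

P [L^2 M T^-3]; W [L^2 M T^-2]; t [T].
W × t → [L^2 M T^-1] ✗
W ÷ t → [L^2 M T^-3] ✓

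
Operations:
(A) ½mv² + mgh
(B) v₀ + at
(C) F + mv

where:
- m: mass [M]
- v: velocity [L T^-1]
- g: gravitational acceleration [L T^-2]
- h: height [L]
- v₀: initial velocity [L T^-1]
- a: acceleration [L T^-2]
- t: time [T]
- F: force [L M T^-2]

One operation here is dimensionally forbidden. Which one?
(C) F + mv

(A) ½mv² + mgh: ½mv² [L^2 M T^-2] and mgh [L^2 M T^-2] — same dimensions ✓
(B) v₀ + at: v₀ [L T^-1] and at [L T^-1] — same dimensions ✓
(C) F + mv: F [L M T^-2] and mv [L M T^-1] — different dimensions cannot be added/subtracted ✗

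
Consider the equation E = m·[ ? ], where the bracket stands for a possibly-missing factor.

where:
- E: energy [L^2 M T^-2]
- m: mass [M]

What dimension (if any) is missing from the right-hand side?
[L^2 T^-2] — velocity squared (e.g. v²)

E has dimensions [L^2 M T^-2]; m has dimensions [M].
The bracketed factor must supply [L^2 M T^-2] / [M] = [L^2 T^-2].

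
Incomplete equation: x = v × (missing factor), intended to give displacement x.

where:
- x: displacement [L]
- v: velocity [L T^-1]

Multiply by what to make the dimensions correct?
t (time), dimensions [T]

x has dimensions [L] and v has dimensions [L T^-1].
The missing factor must have dimensions [L] / [L T^-1] = [T], i.e. time (t).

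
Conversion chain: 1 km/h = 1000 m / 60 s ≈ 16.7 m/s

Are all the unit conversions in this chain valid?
The chain is incorrect (it contains an error).

Incorrect: 1 h = 3600 s, not 60 s (1 km/h ≈ 0.278 m/s)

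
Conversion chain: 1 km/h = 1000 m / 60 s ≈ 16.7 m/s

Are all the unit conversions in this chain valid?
The chain is incorrect (it contains an error).

Incorrect: 1 h = 3600 s, not 60 s (1 km/h ≈ 0.278 m/s)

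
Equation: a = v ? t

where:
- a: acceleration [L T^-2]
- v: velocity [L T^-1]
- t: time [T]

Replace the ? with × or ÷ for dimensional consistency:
division (÷): a = v ÷ t

a [L T^-2]; v [L T^-1]; t [T].
v × t → [L] ✗
v ÷ t → [L T^-2] ✓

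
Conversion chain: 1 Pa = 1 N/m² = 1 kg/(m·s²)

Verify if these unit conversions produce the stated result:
The chain is correct (no errors).

Correct: Pascal is Newton per square meter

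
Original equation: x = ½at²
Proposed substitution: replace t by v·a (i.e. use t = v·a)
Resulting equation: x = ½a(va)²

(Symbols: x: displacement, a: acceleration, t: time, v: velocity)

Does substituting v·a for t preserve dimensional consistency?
No

[t] = [T] and [v·a] = [L^2 T^-3]. These differ, so the substitution replaces a quantity by one of different dimensions and the result x = ½a(va)² has LHS [L] vs RHS [L^5 T^-8] — inconsistent.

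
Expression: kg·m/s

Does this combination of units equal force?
No

The expression kg·m/s has dimensions [L M T^-1], but force has dimensions [L M T^-2].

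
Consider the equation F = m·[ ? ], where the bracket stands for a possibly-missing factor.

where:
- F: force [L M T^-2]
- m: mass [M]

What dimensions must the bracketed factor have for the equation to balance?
[L T^-2] — acceleration (e.g. a)

F has dimensions [L M T^-2]; m has dimensions [M].
The bracketed factor must supply [L M T^-2] / [M] = [L T^-2].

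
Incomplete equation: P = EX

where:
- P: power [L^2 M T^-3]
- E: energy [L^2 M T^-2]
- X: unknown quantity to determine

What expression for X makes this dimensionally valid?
X = f (inverse time / frequency (1/t)), dimensions [T^-1]

P has dimensions [L^2 M T^-3]; the rest of the RHS (E) has dimensions [L^2 M T^-2].
So X must have dimensions [T^-1] — X = f (inverse time / frequency (1/t)).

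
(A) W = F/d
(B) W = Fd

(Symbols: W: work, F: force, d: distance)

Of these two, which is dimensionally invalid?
(A)

(A) W = F/d: LHS [L^2 M T^-2], RHS [M T^-2] ✗
(B) W = Fd: LHS [L^2 M T^-2], RHS [L^2 M T^-2] ✓

Expression (A) W = F/d is dimensionally incorrect.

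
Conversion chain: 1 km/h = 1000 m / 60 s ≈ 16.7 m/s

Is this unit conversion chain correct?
The chain is incorrect (it contains an error).

Incorrect: 1 h = 3600 s, not 60 s (1 km/h ≈ 0.278 m/s)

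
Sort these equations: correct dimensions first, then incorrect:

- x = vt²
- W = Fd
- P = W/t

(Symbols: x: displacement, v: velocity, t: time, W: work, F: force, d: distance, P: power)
Dimensionally correct: W = Fd, P = W/t
Dimensionally incorrect: x = vt²
Ordered (correct first, then incorrect): W = Fd, P = W/t, x = vt²

- x = vt²: LHS [L], RHS [L T] → incorrect ✗
- W = Fd: LHS [L^2 M T^-2], RHS [L^2 M T^-2] → correct ✓
- P = W/t: LHS [L^2 M T^-3], RHS [L^2 M T^-3] → correct ✓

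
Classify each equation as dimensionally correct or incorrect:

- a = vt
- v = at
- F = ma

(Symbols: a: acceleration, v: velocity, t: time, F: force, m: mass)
Dimensionally correct: v = at, F = ma
Dimensionally incorrect: a = vt
Ordered (correct first, then incorrect): v = at, F = ma, a = vt

- a = vt: LHS [L T^-2], RHS [L] → incorrect ✗
- v = at: LHS [L T^-1], RHS [L T^-1] → correct ✓
- F = ma: LHS [L M T^-2], RHS [L M T^-2] → correct ✓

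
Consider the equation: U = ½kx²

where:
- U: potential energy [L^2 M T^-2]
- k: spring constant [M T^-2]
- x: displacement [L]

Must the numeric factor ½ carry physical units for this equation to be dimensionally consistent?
No

U has dimensions [L^2 M T^-2] and kx² already has dimensions [L^2 M T^-2], so the equation balances without ½ contributing any dimensions. ½ is a pure (dimensionless) number; changing or removing it would not affect dimensional consistency.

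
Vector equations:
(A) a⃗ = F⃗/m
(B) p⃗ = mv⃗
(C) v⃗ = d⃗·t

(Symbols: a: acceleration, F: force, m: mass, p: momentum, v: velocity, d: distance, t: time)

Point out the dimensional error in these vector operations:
(C) v⃗ = d⃗·t

(A) a⃗ = F⃗/m: LHS [L T^-2], RHS [L T^-2] ✓ — force (vector) divided by mass (scalar)
(B) p⃗ = mv⃗: LHS [L M T^-1], RHS [L M T^-1] ✓ — mass (scalar) times velocity (vector)
(C) v⃗ = d⃗·t: LHS [L T^-1], RHS [L T] ✗ — velocity is displacement per time; should be d⃗/t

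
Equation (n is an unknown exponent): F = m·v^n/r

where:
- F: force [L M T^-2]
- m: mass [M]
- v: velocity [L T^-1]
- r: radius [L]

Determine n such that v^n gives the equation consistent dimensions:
n = 2

F has dimensions [L M T^-2]; v has dimensions [L T^-1].
The rest of the RHS has dimensions [L^-1 M], so v^n must supply [L^2 T^-2].
With n = 2: m·v^2/r has dimensions [L M T^-2], matching the LHS ✓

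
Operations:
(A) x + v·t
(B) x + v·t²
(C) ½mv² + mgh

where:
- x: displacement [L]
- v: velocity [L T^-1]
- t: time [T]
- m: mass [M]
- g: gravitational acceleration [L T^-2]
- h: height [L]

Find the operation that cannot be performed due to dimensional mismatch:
(B) x + v·t²

(A) x + v·t: x [L] and v·t [L] — same dimensions ✓
(B) x + v·t²: x [L] and v·t² [L T] — different dimensions cannot be added/subtracted ✗
(C) ½mv² + mgh: ½mv² [L^2 M T^-2] and mgh [L^2 M T^-2] — same dimensions ✓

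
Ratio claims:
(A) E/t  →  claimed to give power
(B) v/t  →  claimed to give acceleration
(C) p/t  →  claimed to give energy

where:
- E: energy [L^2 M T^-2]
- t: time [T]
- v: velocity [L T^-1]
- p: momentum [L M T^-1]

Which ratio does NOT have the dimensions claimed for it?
(C) p/t does not give energy

(A) E/t: [L^2 M T^-3] = power [L^2 M T^-3] ✓
(B) v/t: [L T^-2] = acceleration [L T^-2] ✓
(C) p/t: [L M T^-2] ≠ energy [L^2 M T^-2] ✗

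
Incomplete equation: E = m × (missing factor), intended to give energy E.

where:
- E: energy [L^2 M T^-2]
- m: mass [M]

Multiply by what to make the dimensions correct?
v² (velocity squared), dimensions [L^2 T^-2]

E has dimensions [L^2 M T^-2] and m has dimensions [M].
The missing factor must have dimensions [L^2 M T^-2] / [M] = [L^2 T^-2], i.e. velocity squared (v²).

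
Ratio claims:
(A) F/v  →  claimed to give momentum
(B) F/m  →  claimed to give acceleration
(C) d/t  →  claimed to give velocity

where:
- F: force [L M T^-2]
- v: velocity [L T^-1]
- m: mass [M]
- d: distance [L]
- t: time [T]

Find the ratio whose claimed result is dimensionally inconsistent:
(A) F/v does not give momentum

(A) F/v: [M T^-1] ≠ momentum [L M T^-1] ✗
(B) F/m: [L T^-2] = acceleration [L T^-2] ✓
(C) d/t: [L T^-1] = velocity [L T^-1] ✓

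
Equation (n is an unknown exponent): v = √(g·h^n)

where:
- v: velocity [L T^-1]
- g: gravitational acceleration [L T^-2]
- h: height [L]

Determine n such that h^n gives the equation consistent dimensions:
n = 1

v has dimensions [L T^-1]; h has dimensions [L].
With n = 1: √(g·h^1) has dimensions [L T^-1], matching the LHS ✓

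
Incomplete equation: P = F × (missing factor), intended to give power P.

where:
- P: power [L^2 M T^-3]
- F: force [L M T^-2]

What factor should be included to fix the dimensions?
v (velocity), dimensions [L T^-1]

P has dimensions [L^2 M T^-3] and F has dimensions [L M T^-2].
The missing factor must have dimensions [L^2 M T^-3] / [L M T^-2] = [L T^-1], i.e. velocity (v).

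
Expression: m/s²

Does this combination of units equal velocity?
No

The expression m/s² has dimensions [L T^-2], but velocity has dimensions [L T^-1].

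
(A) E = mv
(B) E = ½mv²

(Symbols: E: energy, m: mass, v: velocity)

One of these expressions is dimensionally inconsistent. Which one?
(A)

(A) E = mv: LHS [L^2 M T^-2], RHS [L M T^-1] ✗
(B) E = ½mv²: LHS [L^2 M T^-2], RHS [L^2 M T^-2] ✓

Expression (A) E = mv is dimensionally incorrect.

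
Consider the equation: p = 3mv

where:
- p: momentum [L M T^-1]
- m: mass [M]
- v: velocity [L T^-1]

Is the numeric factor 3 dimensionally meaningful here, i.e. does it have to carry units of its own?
No

p has dimensions [L M T^-1] and mv already has dimensions [L M T^-1], so the equation balances without 3 contributing any dimensions. 3 is a pure (dimensionless) number; changing or removing it would not affect dimensional consistency.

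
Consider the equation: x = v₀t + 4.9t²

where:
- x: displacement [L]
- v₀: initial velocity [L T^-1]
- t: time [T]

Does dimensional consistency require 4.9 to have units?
Yes

x has dimensions [L], while t² alone has dimensions [T^2]. For the equation to balance, the factor 4.9 must carry dimensions [L T^-2] — it is a dimensional constant (a numerical value of a physical quantity with its units suppressed), not a pure number.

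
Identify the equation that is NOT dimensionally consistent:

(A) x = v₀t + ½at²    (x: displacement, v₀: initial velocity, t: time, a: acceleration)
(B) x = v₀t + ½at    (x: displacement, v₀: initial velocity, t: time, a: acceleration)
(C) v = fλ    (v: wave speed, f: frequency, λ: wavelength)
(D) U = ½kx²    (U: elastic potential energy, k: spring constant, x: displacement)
(B) x = v₀t + ½at

The equation (B) x = v₀t + ½at is dimensionally incorrect.

LHS (x): [L]
RHS terms:
  - v₀t: [L] ✓
  - ½at: [L T^-1] ✗ (does not match LHS)

The dimensions do not match. The other three equations balance.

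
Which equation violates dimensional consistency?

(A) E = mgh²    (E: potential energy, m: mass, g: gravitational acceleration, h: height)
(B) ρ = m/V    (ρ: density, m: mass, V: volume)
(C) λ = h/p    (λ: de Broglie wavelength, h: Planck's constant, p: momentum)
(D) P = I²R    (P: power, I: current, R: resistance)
(A) E = mgh²

The equation (A) E = mgh² is dimensionally incorrect.

LHS (E): [L^2 M T^-2]
RHS (mgh²): [L^3 M T^-2] ✗

The dimensions do not match. The other three equations balance.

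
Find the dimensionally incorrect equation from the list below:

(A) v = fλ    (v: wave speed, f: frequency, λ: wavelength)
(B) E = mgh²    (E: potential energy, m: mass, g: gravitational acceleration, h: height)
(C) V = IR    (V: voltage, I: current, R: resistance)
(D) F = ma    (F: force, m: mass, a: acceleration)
(B) E = mgh²

The equation (B) E = mgh² is dimensionally incorrect.

LHS (E): [L^2 M T^-2]
RHS (mgh²): [L^3 M T^-2] ✗

The dimensions do not match. The other three equations balance.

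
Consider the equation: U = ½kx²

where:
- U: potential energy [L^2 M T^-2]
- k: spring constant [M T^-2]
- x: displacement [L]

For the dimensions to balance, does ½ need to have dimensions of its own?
No

U has dimensions [L^2 M T^-2] and kx² already has dimensions [L^2 M T^-2], so the equation balances without ½ contributing any dimensions. ½ is a pure (dimensionless) number; changing or removing it would not affect dimensional consistency.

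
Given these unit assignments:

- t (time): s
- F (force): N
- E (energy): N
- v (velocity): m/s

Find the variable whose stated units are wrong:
E

The variable E (energy) should have units J, not N.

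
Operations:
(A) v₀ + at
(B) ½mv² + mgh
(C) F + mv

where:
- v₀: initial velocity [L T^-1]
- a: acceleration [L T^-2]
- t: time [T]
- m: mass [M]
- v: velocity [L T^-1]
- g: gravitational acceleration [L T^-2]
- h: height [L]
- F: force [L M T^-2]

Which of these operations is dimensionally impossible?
(C) F + mv

(A) v₀ + at: v₀ [L T^-1] and at [L T^-1] — same dimensions ✓
(B) ½mv² + mgh: ½mv² [L^2 M T^-2] and mgh [L^2 M T^-2] — same dimensions ✓
(C) F + mv: F [L M T^-2] and mv [L M T^-1] — different dimensions cannot be added/subtracted ✗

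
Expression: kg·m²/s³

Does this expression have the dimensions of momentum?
No

The expression kg·m²/s³ has dimensions [L^2 M T^-3], but momentum has dimensions [L M T^-1].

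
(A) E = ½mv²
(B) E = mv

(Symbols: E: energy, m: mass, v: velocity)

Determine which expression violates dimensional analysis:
(B)

(A) E = ½mv²: LHS [L^2 M T^-2], RHS [L^2 M T^-2] ✓
(B) E = mv: LHS [L^2 M T^-2], RHS [L M T^-1] ✗

Expression (B) E = mv is dimensionally incorrect.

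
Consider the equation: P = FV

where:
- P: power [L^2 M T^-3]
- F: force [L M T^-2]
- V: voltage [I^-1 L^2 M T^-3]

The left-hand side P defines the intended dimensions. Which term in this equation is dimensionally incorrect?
The right-hand side term FV

P has dimensions [L^2 M T^-3], but FV has dimensions [I^-1 L^3 M^2 T^-5], so the term FV is dimensionally wrong for P.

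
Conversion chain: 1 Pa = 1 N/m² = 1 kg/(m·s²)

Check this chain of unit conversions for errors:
The chain is correct (no errors).

Correct: Pascal is Newton per square meter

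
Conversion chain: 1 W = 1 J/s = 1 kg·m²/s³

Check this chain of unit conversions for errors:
The chain is correct (no errors).

Correct: Watt is Joule per second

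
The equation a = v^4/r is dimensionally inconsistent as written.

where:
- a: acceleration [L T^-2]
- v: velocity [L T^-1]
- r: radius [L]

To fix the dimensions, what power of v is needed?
The exponent of v should be 2: a = v^2/r

The LHS a has dimensions [L T^-2]; v has dimensions [L T^-1].
As written, the RHS v^4/r (exponent 4 on v) has dimensions [L^3 T^-4], which does not match.
With exponent 2, the RHS v^2/r has dimensions [L T^-2], matching the LHS.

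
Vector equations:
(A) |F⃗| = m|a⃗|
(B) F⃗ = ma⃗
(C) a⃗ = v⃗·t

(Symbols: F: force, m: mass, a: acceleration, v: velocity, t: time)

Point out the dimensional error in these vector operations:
(C) a⃗ = v⃗·t

(A) |F⃗| = m|a⃗|: LHS [L M T^-2], RHS [L M T^-2] ✓ — magnitudes of vectors are scalars
(B) F⃗ = ma⃗: LHS [L M T^-2], RHS [L M T^-2] ✓ — Force and acceleration are vectors, mass is a scalar
(C) a⃗ = v⃗·t: LHS [L T^-2], RHS [L] ✗ — acceleration is velocity per time; should be v⃗/t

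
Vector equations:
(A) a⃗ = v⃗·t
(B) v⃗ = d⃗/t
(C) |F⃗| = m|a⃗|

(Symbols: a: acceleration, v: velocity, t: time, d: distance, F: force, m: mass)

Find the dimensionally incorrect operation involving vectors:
(A) a⃗ = v⃗·t

(A) a⃗ = v⃗·t: LHS [L T^-2], RHS [L] ✗ — acceleration is velocity per time; should be v⃗/t
(B) v⃗ = d⃗/t: LHS [L T^-1], RHS [L T^-1] ✓ — displacement (vector) divided by time (scalar)
(C) |F⃗| = m|a⃗|: LHS [L M T^-2], RHS [L M T^-2] ✓ — magnitudes of vectors are scalars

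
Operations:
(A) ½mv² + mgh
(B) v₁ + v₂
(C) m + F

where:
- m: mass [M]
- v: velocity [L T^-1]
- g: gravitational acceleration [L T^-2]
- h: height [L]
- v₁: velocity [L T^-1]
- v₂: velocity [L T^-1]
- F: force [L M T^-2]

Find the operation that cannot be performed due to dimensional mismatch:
(C) m + F

(A) ½mv² + mgh: ½mv² [L^2 M T^-2] and mgh [L^2 M T^-2] — same dimensions ✓
(B) v₁ + v₂: v₁ [L T^-1] and v₂ [L T^-1] — same dimensions ✓
(C) m + F: m [M] and F [L M T^-2] — different dimensions cannot be added/subtracted ✗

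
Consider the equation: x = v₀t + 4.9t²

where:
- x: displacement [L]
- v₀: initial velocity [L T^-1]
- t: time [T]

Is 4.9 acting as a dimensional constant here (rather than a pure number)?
Yes

x has dimensions [L], while t² alone has dimensions [T^2]. For the equation to balance, the factor 4.9 must carry dimensions [L T^-2] — it is a dimensional constant (a numerical value of a physical quantity with its units suppressed), not a pure number.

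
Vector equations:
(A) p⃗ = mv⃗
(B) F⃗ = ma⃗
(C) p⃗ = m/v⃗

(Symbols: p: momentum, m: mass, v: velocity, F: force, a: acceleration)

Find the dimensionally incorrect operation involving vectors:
(C) p⃗ = m/v⃗

(A) p⃗ = mv⃗: LHS [L M T^-1], RHS [L M T^-1] ✓ — mass (scalar) times velocity (vector)
(B) F⃗ = ma⃗: LHS [L M T^-2], RHS [L M T^-2] ✓ — Force and acceleration are vectors, mass is a scalar
(C) p⃗ = m/v⃗: LHS [L M T^-1], RHS [L^-1 M T] ✗ — momentum is mass times velocity; should be mv⃗ (and division by a vector is undefined)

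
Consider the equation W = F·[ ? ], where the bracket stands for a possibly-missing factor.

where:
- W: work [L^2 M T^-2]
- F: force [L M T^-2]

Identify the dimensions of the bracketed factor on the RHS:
[L] — length (e.g. a distance d)

W has dimensions [L^2 M T^-2]; F has dimensions [L M T^-2].
The bracketed factor must supply [L^2 M T^-2] / [L M T^-2] = [L].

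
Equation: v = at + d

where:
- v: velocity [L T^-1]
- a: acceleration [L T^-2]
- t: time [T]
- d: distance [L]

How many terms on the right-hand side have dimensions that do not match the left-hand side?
1

LHS v: [L T^-1]
- at: [L T^-1] ✓
- d: [L] ✗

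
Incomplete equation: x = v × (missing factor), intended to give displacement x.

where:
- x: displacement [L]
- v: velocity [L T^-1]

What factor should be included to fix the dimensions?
t (time), dimensions [T]

x has dimensions [L] and v has dimensions [L T^-1].
The missing factor must have dimensions [L] / [L T^-1] = [T], i.e. time (t).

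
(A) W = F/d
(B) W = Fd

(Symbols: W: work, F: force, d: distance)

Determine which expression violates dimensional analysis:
(A)

(A) W = F/d: LHS [L^2 M T^-2], RHS [M T^-2] ✗
(B) W = Fd: LHS [L^2 M T^-2], RHS [L^2 M T^-2] ✓

Expression (A) W = F/d is dimensionally incorrect.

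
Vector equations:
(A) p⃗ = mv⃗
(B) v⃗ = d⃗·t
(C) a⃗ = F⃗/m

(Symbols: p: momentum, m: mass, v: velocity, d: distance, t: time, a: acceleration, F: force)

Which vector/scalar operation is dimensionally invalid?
(B) v⃗ = d⃗·t

(A) p⃗ = mv⃗: LHS [L M T^-1], RHS [L M T^-1] ✓ — mass (scalar) times velocity (vector)
(B) v⃗ = d⃗·t: LHS [L T^-1], RHS [L T] ✗ — velocity is displacement per time; should be d⃗/t
(C) a⃗ = F⃗/m: LHS [L T^-2], RHS [L T^-2] ✓ — force (vector) divided by mass (scalar)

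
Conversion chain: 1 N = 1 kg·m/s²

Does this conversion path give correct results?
The chain is correct (no errors).

Correct: Newton is defined as kg·m/s²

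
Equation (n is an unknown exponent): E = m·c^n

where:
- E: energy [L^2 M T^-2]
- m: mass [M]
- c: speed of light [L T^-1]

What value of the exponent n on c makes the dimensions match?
n = 2

E has dimensions [L^2 M T^-2]; c has dimensions [L T^-1].
The rest of the RHS has dimensions [M], so c^n must supply [L^2 T^-2].
With n = 2: m·c^2 has dimensions [L^2 M T^-2], matching the LHS ✓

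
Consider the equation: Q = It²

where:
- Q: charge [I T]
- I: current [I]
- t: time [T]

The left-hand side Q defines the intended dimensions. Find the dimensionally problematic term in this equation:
The right-hand side term It²

Q has dimensions [I T], but It² has dimensions [I T^2], so the term It² is dimensionally wrong for Q.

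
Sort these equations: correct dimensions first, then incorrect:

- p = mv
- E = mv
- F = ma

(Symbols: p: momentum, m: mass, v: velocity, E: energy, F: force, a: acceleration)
Dimensionally correct: p = mv, F = ma
Dimensionally incorrect: E = mv
Ordered (correct first, then incorrect): p = mv, F = ma, E = mv

- p = mv: LHS [L M T^-1], RHS [L M T^-1] → correct ✓
- E = mv: LHS [L^2 M T^-2], RHS [L M T^-1] → incorrect ✗
- F = ma: LHS [L M T^-2], RHS [L M T^-2] → correct ✓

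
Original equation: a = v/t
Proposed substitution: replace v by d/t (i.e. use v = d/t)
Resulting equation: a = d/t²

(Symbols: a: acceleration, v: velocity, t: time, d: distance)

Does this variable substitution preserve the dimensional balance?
Yes

[v] = [L T^-1] and [d/t] = [L T^-1]. These match, so the substitution replaces a quantity by one of the same dimensions and the result a = d/t² has LHS [L T^-2] vs RHS [L T^-2] — still consistent.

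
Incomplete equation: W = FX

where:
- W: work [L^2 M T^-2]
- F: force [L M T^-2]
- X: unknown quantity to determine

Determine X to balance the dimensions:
X = d (distance), dimensions [L]

W has dimensions [L^2 M T^-2]; the rest of the RHS (F) has dimensions [L M T^-2].
So X must have dimensions [L] — X = d (distance).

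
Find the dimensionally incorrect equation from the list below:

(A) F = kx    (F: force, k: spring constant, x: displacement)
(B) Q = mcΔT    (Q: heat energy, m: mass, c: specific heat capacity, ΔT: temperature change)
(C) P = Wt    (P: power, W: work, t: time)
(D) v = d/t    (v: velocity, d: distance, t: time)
(C) P = Wt

The equation (C) P = Wt is dimensionally incorrect.

LHS (P): [L^2 M T^-3]
RHS (Wt): [L^2 M T^-1] ✗

The dimensions do not match. The other three equations balance.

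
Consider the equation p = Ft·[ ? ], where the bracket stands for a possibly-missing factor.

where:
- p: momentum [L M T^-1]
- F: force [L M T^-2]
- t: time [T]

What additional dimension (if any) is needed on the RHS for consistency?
Nothing is missing — the bracketed factor must be dimensionless.

p has dimensions [L M T^-1] and Ft already has dimensions [L M T^-1], so p = Ft is dimensionally complete.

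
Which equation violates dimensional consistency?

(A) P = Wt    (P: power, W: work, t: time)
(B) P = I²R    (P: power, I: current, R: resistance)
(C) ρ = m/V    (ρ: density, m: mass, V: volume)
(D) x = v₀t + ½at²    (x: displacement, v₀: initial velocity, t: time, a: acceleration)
(A) P = Wt

The equation (A) P = Wt is dimensionally incorrect.

LHS (P): [L^2 M T^-3]
RHS (Wt): [L^2 M T^-1] ✗

The dimensions do not match. The other three equations balance.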